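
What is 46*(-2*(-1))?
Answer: 92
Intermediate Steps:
46*(-2*(-1)) = 46*2 = 92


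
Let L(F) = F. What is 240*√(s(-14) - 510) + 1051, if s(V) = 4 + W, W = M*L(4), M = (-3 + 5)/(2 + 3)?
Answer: 1051 + 48*I*√12610 ≈ 1051.0 + 5390.1*I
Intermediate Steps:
M = ⅖ (M = 2/5 = 2*(⅕) = ⅖ ≈ 0.40000)
W = 8/5 (W = (⅖)*4 = 8/5 ≈ 1.6000)
s(V) = 28/5 (s(V) = 4 + 8/5 = 28/5)
240*√(s(-14) - 510) + 1051 = 240*√(28/5 - 510) + 1051 = 240*√(-2522/5) + 1051 = 240*(I*√12610/5) + 1051 = 48*I*√12610 + 1051 = 1051 + 48*I*√12610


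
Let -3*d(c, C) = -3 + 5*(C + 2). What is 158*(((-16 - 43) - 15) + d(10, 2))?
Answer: -37762/3 ≈ -12587.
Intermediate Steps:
d(c, C) = -7/3 - 5*C/3 (d(c, C) = -(-3 + 5*(C + 2))/3 = -(-3 + 5*(2 + C))/3 = -(-3 + (10 + 5*C))/3 = -(7 + 5*C)/3 = -7/3 - 5*C/3)
158*(((-16 - 43) - 15) + d(10, 2)) = 158*(((-16 - 43) - 15) + (-7/3 - 5/3*2)) = 158*((-59 - 15) + (-7/3 - 10/3)) = 158*(-74 - 17/3) = 158*(-239/3) = -37762/3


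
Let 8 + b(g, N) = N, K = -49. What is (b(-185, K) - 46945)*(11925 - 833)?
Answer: -521346184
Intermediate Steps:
b(g, N) = -8 + N
(b(-185, K) - 46945)*(11925 - 833) = ((-8 - 49) - 46945)*(11925 - 833) = (-57 - 46945)*11092 = -47002*11092 = -521346184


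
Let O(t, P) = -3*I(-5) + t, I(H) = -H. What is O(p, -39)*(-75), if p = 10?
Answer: 375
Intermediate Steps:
O(t, P) = -15 + t (O(t, P) = -(-3)*(-5) + t = -3*5 + t = -15 + t)
O(p, -39)*(-75) = (-15 + 10)*(-75) = -5*(-75) = 375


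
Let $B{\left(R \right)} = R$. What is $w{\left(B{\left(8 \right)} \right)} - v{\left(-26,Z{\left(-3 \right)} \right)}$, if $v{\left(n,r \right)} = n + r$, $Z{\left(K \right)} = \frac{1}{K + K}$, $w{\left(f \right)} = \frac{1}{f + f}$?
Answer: $\frac{1259}{48} \approx 26.229$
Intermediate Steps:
$w{\left(f \right)} = \frac{1}{2 f}$
$Z{\left(K \right)} = \frac{1}{2 K}$
$w{\left(B{\left(8 \right)} \right)} - v{\left(-26,Z{\left(-3 \right)} \right)} = \frac{1}{2 \cdot 8} - \left(-26 + \frac{1}{2 \left(-3\right)}\right) = \frac{1}{2} \cdot \frac{1}{8} - \left(-26 + \frac{1}{2} \left(- \frac{1}{3}\right)\right) = \frac{1}{16} - \left(-26 - \frac{1}{6}\right) = \frac{1}{16} - - \frac{157}{6} = \frac{1}{16} + \frac{157}{6} = \frac{1259}{48}$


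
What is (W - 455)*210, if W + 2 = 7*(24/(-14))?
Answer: -98490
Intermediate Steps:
W = -14 (W = -2 + 7*(24/(-14)) = -2 + 7*(24*(-1/14)) = -2 + 7*(-12/7) = -2 - 12 = -14)
(W - 455)*210 = (-14 - 455)*210 = -469*210 = -98490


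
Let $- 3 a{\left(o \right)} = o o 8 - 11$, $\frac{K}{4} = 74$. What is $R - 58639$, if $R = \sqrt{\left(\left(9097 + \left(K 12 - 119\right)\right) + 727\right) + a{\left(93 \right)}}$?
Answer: $-58639 + \frac{i \sqrt{88230}}{3} \approx -58639.0 + 99.012 i$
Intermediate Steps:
$K = 296$ ($K = 4 \cdot 74 = 296$)
$a{\left(o \right)} = \frac{11}{3} - \frac{8 o^{2}}{3}$ ($a{\left(o \right)} = - \frac{o o 8 - 11}{3} = - \frac{o^{2} \cdot 8 - 11}{3} = - \frac{8 o^{2} - 11}{3} = - \frac{-11 + 8 o^{2}}{3} = \frac{11}{3} - \frac{8 o^{2}}{3}$)
$R = \frac{i \sqrt{88230}}{3}$ ($R = \sqrt{\left(\left(9097 + \left(296 \cdot 12 - 119\right)\right) + 727\right) + \left(\frac{11}{3} - \frac{8 \cdot 93^{2}}{3}\right)} = \sqrt{\left(\left(9097 + \left(3552 - 119\right)\right) + 727\right) + \left(\frac{11}{3} - 23064\right)} = \sqrt{\left(\left(9097 + 3433\right) + 727\right) + \left(\frac{11}{3} - 23064\right)} = \sqrt{\left(12530 + 727\right) - \frac{69181}{3}} = \sqrt{13257 - \frac{69181}{3}} = \sqrt{- \frac{29410}{3}} = \frac{i \sqrt{88230}}{3} \approx 99.012 i$)
$R - 58639 = \frac{i \sqrt{88230}}{3} - 58639 = -58639 + \frac{i \sqrt{88230}}{3}$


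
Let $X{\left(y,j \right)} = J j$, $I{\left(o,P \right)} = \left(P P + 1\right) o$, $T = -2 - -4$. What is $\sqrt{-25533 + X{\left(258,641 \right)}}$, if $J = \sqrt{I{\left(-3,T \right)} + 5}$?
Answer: $\sqrt{-25533 + 641 i \sqrt{10}} \approx 6.3378 + 159.92 i$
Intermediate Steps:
$T = 2$ ($T = -2 + 4 = 2$)
$I{\left(o,P \right)} = o \left(1 + P^{2}\right)$ ($I{\left(o,P \right)} = \left(P^{2} + 1\right) o = \left(1 + P^{2}\right) o = o \left(1 + P^{2}\right)$)
$J = i \sqrt{10}$ ($J = \sqrt{- 3 \left(1 + 2^{2}\right) + 5} = \sqrt{- 3 \left(1 + 4\right) + 5} = \sqrt{\left(-3\right) 5 + 5} = \sqrt{-15 + 5} = \sqrt{-10} = i \sqrt{10} \approx 3.1623 i$)
$X{\left(y,j \right)} = i j \sqrt{10}$ ($X{\left(y,j \right)} = i \sqrt{10} j = i j \sqrt{10}$)
$\sqrt{-25533 + X{\left(258,641 \right)}} = \sqrt{-25533 + i 641 \sqrt{10}} = \sqrt{-25533 + 641 i \sqrt{10}}$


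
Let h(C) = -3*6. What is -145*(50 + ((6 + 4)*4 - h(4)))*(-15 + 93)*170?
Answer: -207651600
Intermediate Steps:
h(C) = -18
-145*(50 + ((6 + 4)*4 - h(4)))*(-15 + 93)*170 = -145*(50 + ((6 + 4)*4 - 1*(-18)))*(-15 + 93)*170 = -145*(50 + (10*4 + 18))*78*170 = -145*(50 + (40 + 18))*78*170 = -145*(50 + 58)*78*170 = -15660*78*170 = -145*8424*170 = -1221480*170 = -207651600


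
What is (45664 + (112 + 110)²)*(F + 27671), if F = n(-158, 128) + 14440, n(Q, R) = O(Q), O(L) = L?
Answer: 3983353444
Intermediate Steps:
n(Q, R) = Q
F = 14282 (F = -158 + 14440 = 14282)
(45664 + (112 + 110)²)*(F + 27671) = (45664 + (112 + 110)²)*(14282 + 27671) = (45664 + 222²)*41953 = (45664 + 49284)*41953 = 94948*41953 = 3983353444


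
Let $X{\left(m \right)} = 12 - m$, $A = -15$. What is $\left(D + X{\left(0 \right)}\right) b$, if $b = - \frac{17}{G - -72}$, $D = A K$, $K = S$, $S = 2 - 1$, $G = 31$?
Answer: $\frac{51}{103} \approx 0.49515$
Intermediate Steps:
$S = 1$
$K = 1$
$D = -15$ ($D = \left(-15\right) 1 = -15$)
$b = - \frac{17}{103}$ ($b = - \frac{17}{31 - -72} = - \frac{17}{31 + 72} = - \frac{17}{103} \approx -0.16505$)
$\left(D + X{\left(0 \right)}\right) b = \left(-15 + \left(12 - 0\right)\right) \left(- \frac{17}{103}\right) = \left(-15 + \left(12 + 0\right)\right) \left(- \frac{17}{103}\right) = \left(-15 + 12\right) \left(- \frac{17}{103}\right) = \left(-3\right) \left(- \frac{17}{103}\right) = \frac{51}{103}$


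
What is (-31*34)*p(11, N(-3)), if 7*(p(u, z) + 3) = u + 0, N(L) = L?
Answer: 10540/7 ≈ 1505.7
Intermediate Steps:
p(u, z) = -3 + u/7 (p(u, z) = -3 + (u + 0)/7 = -3 + u/7)
(-31*34)*p(11, N(-3)) = (-31*34)*(-3 + (⅐)*11) = -1054*(-3 + 11/7) = -1054*(-10/7) = 10540/7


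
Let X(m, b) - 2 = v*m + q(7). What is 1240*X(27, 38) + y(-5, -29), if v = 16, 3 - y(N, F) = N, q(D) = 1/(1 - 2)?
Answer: 536928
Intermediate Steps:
q(D) = -1 (q(D) = 1/(-1) = -1)
y(N, F) = 3 - N
X(m, b) = 1 + 16*m (X(m, b) = 2 + (16*m - 1) = 2 + (-1 + 16*m) = 1 + 16*m)
1240*X(27, 38) + y(-5, -29) = 1240*(1 + 16*27) + (3 - 1*(-5)) = 1240*(1 + 432) + (3 + 5) = 1240*433 + 8 = 536920 + 8 = 536928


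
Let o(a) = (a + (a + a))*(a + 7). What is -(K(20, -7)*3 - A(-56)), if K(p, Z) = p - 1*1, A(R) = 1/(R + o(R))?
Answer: -466031/8176 ≈ -57.000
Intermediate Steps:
o(a) = 3*a*(7 + a) (o(a) = (a + 2*a)*(7 + a) = (3*a)*(7 + a) = 3*a*(7 + a))
A(R) = 1/(R + 3*R*(7 + R))
K(p, Z) = -1 + p (K(p, Z) = p - 1 = -1 + p)
-(K(20, -7)*3 - A(-56)) = -((-1 + 20)*3 - 1/((-56)*(22 + 3*(-56)))) = -(19*3 - (-1)/(56*(22 - 168))) = -(57 - (-1)/(56*(-146))) = -(57 - (-1)*(-1)/(56*146)) = -(57 - 1*1/8176) = -(57 - 1/8176) = -1*466031/8176 = -466031/8176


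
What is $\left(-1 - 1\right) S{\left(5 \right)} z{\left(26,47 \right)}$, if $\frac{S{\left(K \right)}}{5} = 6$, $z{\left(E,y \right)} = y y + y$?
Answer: $-135360$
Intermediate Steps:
$z{\left(E,y \right)} = y + y^{2}$ ($z{\left(E,y \right)} = y^{2} + y = y + y^{2}$)
$S{\left(K \right)} = 30$ ($S{\left(K \right)} = 5 \cdot 6 = 30$)
$\left(-1 - 1\right) S{\left(5 \right)} z{\left(26,47 \right)} = \left(-1 - 1\right) 30 \cdot 47 \left(1 + 47\right) = \left(-2\right) 30 \cdot 47 \cdot 48 = \left(-60\right) 2256 = -135360$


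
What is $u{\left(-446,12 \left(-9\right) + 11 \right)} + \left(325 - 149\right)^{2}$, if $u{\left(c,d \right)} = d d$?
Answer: $40385$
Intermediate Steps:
$u{\left(c,d \right)} = d^{2}$
$u{\left(-446,12 \left(-9\right) + 11 \right)} + \left(325 - 149\right)^{2} = \left(12 \left(-9\right) + 11\right)^{2} + \left(325 - 149\right)^{2} = \left(-108 + 11\right)^{2} + 176^{2} = \left(-97\right)^{2} + 30976 = 9409 + 30976 = 40385$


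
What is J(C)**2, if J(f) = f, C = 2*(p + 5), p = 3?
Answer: 256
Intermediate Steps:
C = 16 (C = 2*(3 + 5) = 2*8 = 16)
J(C)**2 = 16**2 = 256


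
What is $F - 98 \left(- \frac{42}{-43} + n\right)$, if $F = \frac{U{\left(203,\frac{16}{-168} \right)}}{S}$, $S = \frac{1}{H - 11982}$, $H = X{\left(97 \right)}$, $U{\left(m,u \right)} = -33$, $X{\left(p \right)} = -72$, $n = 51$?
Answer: $\frac{16885596}{43} \approx 3.9269 \cdot 10^{5}$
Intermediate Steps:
$H = -72$
$S = - \frac{1}{12054}$ ($S = \frac{1}{-72 - 11982} = \frac{1}{-12054} = - \frac{1}{12054} \approx -8.296 \cdot 10^{-5}$)
$F = 397782$ ($F = - \frac{33}{- \frac{1}{12054}} = \left(-33\right) \left(-12054\right) = 397782$)
$F - 98 \left(- \frac{42}{-43} + n\right) = 397782 - 98 \left(- \frac{42}{-43} + 51\right) = 397782 - 98 \left(\left(-42\right) \left(- \frac{1}{43}\right) + 51\right) = 397782 - 98 \left(\frac{42}{43} + 51\right) = 397782 - \frac{219030}{43} = \frac{16885596}{43}$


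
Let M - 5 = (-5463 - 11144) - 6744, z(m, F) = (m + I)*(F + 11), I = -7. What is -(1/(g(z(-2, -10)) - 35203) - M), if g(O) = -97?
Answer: -824113799/35300 ≈ -23346.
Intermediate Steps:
z(m, F) = (-7 + m)*(11 + F) (z(m, F) = (m - 7)*(F + 11) = (-7 + m)*(11 + F))
M = -23346 (M = 5 + ((-5463 - 11144) - 6744) = 5 + (-16607 - 6744) = 5 - 23351 = -23346)
-(1/(g(z(-2, -10)) - 35203) - M) = -(1/(-97 - 35203) - 1*(-23346)) = -(1/(-35300) + 23346) = -(-1/35300 + 23346) = -1*824113799/35300 = -824113799/35300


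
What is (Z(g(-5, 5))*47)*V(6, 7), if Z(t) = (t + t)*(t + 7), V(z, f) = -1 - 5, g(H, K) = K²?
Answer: -451200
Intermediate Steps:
V(z, f) = -6
Z(t) = 2*t*(7 + t) (Z(t) = (2*t)*(7 + t) = 2*t*(7 + t))
(Z(g(-5, 5))*47)*V(6, 7) = ((2*5²*(7 + 5²))*47)*(-6) = ((2*25*(7 + 25))*47)*(-6) = ((2*25*32)*47)*(-6) = (1600*47)*(-6) = 75200*(-6) = -451200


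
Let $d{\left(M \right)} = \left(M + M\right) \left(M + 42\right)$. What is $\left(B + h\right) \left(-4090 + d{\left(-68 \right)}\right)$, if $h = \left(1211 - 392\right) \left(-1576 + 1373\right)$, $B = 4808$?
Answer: $89442746$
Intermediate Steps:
$h = -166257$ ($h = 819 \left(-203\right) = -166257$)
$d{\left(M \right)} = 2 M \left(42 + M\right)$
$\left(B + h\right) \left(-4090 + d{\left(-68 \right)}\right) = \left(4808 - 166257\right) \left(-4090 + 2 \left(-68\right) \left(42 - 68\right)\right) = - 161449 \left(-4090 + 2 \left(-68\right) \left(-26\right)\right) = - 161449 \left(-4090 + 3536\right) = \left(-161449\right) \left(-554\right) = 89442746$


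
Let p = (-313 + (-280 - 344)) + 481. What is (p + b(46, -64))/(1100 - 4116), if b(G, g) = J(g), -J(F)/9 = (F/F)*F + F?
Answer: -3/13 ≈ -0.23077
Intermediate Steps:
J(F) = -18*F (J(F) = -9*((F/F)*F + F) = -9*(1*F + F) = -9*(F + F) = -18*F)
p = -456 (p = (-313 - 624) + 481 = -937 + 481 = -456)
b(G, g) = -18*g
(p + b(46, -64))/(1100 - 4116) = (-456 - 18*(-64))/(1100 - 4116) = (-456 + 1152)/(-3016) = 696*(-1/3016) = -3/13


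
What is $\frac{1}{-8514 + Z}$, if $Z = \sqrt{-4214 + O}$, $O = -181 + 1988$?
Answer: $- \frac{8514}{72490603} - \frac{i \sqrt{2407}}{72490603} \approx -0.00011745 - 6.7679 \cdot 10^{-7} i$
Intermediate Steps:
$O = 1807$
$Z = i \sqrt{2407}$ ($Z = \sqrt{-4214 + 1807} = \sqrt{-2407} = i \sqrt{2407} \approx 49.061 i$)
$\frac{1}{-8514 + Z} = \frac{1}{-8514 + i \sqrt{2407}}$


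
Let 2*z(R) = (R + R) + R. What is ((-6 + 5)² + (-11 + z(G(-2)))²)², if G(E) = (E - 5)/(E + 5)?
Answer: 714025/16 ≈ 44627.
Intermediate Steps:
G(E) = (-5 + E)/(5 + E)
z(R) = 3*R/2 (z(R) = ((R + R) + R)/2 = (2*R + R)/2 = (3*R)/2 = 3*R/2)
((-6 + 5)² + (-11 + z(G(-2)))²)² = ((-6 + 5)² + (-11 + 3*((-5 - 2)/(5 - 2))/2)²)² = ((-1)² + (-11 + 3*(-7/3)/2)²)² = (1 + (-11 + 3*((⅓)*(-7))/2)²)² = (1 + (-11 + (3/2)*(-7/3))²)² = (1 + (-11 - 7/2)²)² = (1 + (-29/2)²)² = (1 + 841/4)² = (845/4)² = 714025/16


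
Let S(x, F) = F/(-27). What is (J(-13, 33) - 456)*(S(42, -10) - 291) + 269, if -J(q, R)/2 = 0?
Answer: 1195165/9 ≈ 1.3280e+5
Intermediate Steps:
J(q, R) = 0 (J(q, R) = -2*0 = 0)
S(x, F) = -F/27 (S(x, F) = F*(-1/27) = -F/27)
(J(-13, 33) - 456)*(S(42, -10) - 291) + 269 = (0 - 456)*(-1/27*(-10) - 291) + 269 = -456*(10/27 - 291) + 269 = -456*(-7847/27) + 269 = 1192744/9 + 269 = 1195165/9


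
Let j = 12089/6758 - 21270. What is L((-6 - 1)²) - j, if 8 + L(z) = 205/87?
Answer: 12501241499/587946 ≈ 21263.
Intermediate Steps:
L(z) = -491/87 (L(z) = -8 + 205/87 = -491/87)
j = -143730571/6758 (j = 12089*(1/6758) - 21270 = 12089/6758 - 21270 = -143730571/6758 ≈ -21268.)
L((-6 - 1)²) - j = -491/87 - 1*(-143730571/6758) = -491/87 + 143730571/6758 = 12501241499/587946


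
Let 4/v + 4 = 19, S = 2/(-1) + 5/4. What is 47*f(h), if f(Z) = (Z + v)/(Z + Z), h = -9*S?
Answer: 19787/810 ≈ 24.428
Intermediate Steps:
S = -¾ (S = 2*(-1) + 5*(¼) = -2 + 5/4 = -¾ ≈ -0.75000)
v = 4/15 (v = 4/(-4 + 19) = 4/15 ≈ 0.26667)
h = 27/4 (h = -9*(-¾) = 27/4 ≈ 6.7500)
f(Z) = (4/15 + Z)/(2*Z) (f(Z) = (Z + 4/15)/(Z + Z) = (4/15 + Z)/((2*Z)) = (4/15 + Z)*(1/(2*Z)) = (4/15 + Z)/(2*Z))
47*f(h) = 47*((4 + 15*(27/4))/(30*(27/4))) = 47*((1/30)*(4/27)*(4 + 405/4)) = 47*((1/30)*(4/27)*(421/4)) = 47*(421/810) = 19787/810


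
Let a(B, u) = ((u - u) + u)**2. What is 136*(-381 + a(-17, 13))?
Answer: -28832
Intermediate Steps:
a(B, u) = u**2 (a(B, u) = (0 + u)**2 = u**2)
136*(-381 + a(-17, 13)) = 136*(-381 + 13**2) = 136*(-381 + 169) = 136*(-212) = -28832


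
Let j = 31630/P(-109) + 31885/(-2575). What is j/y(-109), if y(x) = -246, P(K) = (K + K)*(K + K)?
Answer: 47795183/1003469260 ≈ 0.047630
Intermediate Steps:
P(K) = 4*K² (P(K) = (2*K)*(2*K) = 4*K²)
j = -143385549/12237430 (j = 31630/((4*(-109)²)) + 31885/(-2575) = 31630/((4*11881)) + 31885*(-1/2575) = 31630/47524 - 6377/515 = 31630*(1/47524) - 6377/515 = 15815/23762 - 6377/515 = -143385549/12237430 ≈ -11.717)
j/y(-109) = -143385549/12237430/(-246) = -143385549/12237430*(-1/246) = 47795183/1003469260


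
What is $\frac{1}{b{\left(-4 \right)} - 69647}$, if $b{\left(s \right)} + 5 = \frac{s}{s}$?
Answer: $- \frac{1}{69651} \approx -1.4357 \cdot 10^{-5}$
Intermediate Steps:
$b{\left(s \right)} = -4$ ($b{\left(s \right)} = -5 + \frac{s}{s} = -5 + 1 = -4$)
$\frac{1}{b{\left(-4 \right)} - 69647} = \frac{1}{-4 - 69647} = \frac{1}{-69651} = - \frac{1}{69651}$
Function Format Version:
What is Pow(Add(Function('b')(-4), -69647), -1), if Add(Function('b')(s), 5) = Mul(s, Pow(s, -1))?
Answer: Rational(-1, 69651) ≈ -1.4357e-5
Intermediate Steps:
Function('b')(s) = -4 (Function('b')(s) = Add(-5, Mul(s, Pow(s, -1))) = Add(-5, 1) = -4)
Pow(Add(Function('b')(-4), -69647), -1) = Pow(Add(-4, -69647), -1) = Pow(-69651, -1) = Rational(-1, 69651)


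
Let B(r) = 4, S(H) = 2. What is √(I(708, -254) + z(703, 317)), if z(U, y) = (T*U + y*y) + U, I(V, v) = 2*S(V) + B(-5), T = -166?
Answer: 3*I*√1722 ≈ 124.49*I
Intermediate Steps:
I(V, v) = 8 (I(V, v) = 2*2 + 4 = 4 + 4 = 8)
z(U, y) = y² - 165*U (z(U, y) = (-166*U + y*y) + U = (-166*U + y²) + U = (y² - 166*U) + U = y² - 165*U)
√(I(708, -254) + z(703, 317)) = √(8 + (317² - 165*703)) = √(8 + (100489 - 115995)) = √(8 - 15506) = √(-15498) = 3*I*√1722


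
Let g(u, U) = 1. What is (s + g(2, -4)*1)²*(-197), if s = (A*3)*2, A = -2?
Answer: -23837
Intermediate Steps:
s = -12 (s = -2*3*2 = -6*2 = -12)
(s + g(2, -4)*1)²*(-197) = (-12 + 1*1)²*(-197) = (-12 + 1)²*(-197) = (-11)²*(-197) = 121*(-197) = -23837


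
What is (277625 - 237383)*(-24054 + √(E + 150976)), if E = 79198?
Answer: -967981068 + 40242*√230174 ≈ -9.4867e+8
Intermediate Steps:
(277625 - 237383)*(-24054 + √(E + 150976)) = (277625 - 237383)*(-24054 + √(79198 + 150976)) = 40242*(-24054 + √230174) = -967981068 + 40242*√230174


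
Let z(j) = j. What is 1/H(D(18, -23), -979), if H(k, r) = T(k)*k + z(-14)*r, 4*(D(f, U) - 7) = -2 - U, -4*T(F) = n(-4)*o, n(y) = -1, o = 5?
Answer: 16/219541 ≈ 7.2879e-5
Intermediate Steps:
T(F) = 5/4 (T(F) = -(-1)*5/4 = -¼*(-5) = 5/4)
D(f, U) = 13/2 - U/4 (D(f, U) = 7 + (-2 - U)/4 = 7 + (-½ - U/4) = 13/2 - U/4)
H(k, r) = -14*r + 5*k/4 (H(k, r) = 5*k/4 - 14*r = -14*r + 5*k/4)
1/H(D(18, -23), -979) = 1/(-14*(-979) + 5*(13/2 - ¼*(-23))/4) = 1/(13706 + 5*(13/2 + 23/4)/4) = 1/(13706 + (5/4)*(49/4)) = 1/(13706 + 245/16) = 1/(219541/16) = 16/219541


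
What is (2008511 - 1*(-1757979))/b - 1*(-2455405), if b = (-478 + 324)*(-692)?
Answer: 18690811895/7612 ≈ 2.4554e+6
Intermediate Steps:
b = 106568 (b = -154*(-692) = 106568)
(2008511 - 1*(-1757979))/b - 1*(-2455405) = (2008511 - 1*(-1757979))/106568 - 1*(-2455405) = (2008511 + 1757979)*(1/106568) + 2455405 = 3766490*(1/106568) + 2455405 = 269035/7612 + 2455405 = 18690811895/7612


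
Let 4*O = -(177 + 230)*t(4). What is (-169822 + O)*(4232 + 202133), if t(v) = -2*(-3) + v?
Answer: -70510586835/2 ≈ -3.5255e+10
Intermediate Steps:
t(v) = 6 + v
O = -2035/2 (O = (-(177 + 230)*(6 + 4))/4 = (-407*10)/4 = (-1*4070)/4 = (¼)*(-4070) = -2035/2 ≈ -1017.5)
(-169822 + O)*(4232 + 202133) = (-169822 - 2035/2)*(4232 + 202133) = -341679/2*206365 = -70510586835/2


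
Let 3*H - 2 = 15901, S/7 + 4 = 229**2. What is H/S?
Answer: 1767/122353 ≈ 0.014442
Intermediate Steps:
S = 367059 (S = -28 + 7*229**2 = -28 + 7*52441 = -28 + 367087 = 367059)
H = 5301 (H = 2/3 + (1/3)*15901 = 2/3 + 15901/3 = 5301)
H/S = 5301/367059 = 5301*(1/367059) = 1767/122353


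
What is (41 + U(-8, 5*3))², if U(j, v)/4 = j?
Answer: 81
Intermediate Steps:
U(j, v) = 4*j
(41 + U(-8, 5*3))² = (41 + 4*(-8))² = (41 - 32)² = 9² = 81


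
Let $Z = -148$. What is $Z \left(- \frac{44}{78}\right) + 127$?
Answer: $\frac{8209}{39} \approx 210.49$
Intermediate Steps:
$Z \left(- \frac{44}{78}\right) + 127 = - 148 \left(- \frac{44}{78}\right) + 127 = - 148 \left(\left(-44\right) \frac{1}{78}\right) + 127 = \left(-148\right) \left(- \frac{22}{39}\right) + 127 = \frac{3256}{39} + 127 = \frac{8209}{39}$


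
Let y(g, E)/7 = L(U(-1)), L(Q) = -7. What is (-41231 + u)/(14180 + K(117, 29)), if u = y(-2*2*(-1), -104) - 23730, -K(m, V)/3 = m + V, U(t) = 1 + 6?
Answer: -32505/6871 ≈ -4.7308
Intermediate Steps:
U(t) = 7
y(g, E) = -49 (y(g, E) = 7*(-7) = -49)
K(m, V) = -3*V - 3*m (K(m, V) = -3*(m + V) = -3*(V + m) = -3*V - 3*m)
u = -23779 (u = -49 - 23730 = -23779)
(-41231 + u)/(14180 + K(117, 29)) = (-41231 - 23779)/(14180 + (-3*29 - 3*117)) = -65010/(14180 + (-87 - 351)) = -65010/(14180 - 438) = -65010/13742 = -65010*1/13742 = -32505/6871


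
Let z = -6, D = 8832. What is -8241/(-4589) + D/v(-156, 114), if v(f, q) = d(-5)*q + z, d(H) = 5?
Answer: 3764831/215683 ≈ 17.455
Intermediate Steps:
v(f, q) = -6 + 5*q (v(f, q) = 5*q - 6 = -6 + 5*q)
-8241/(-4589) + D/v(-156, 114) = -8241/(-4589) + 8832/(-6 + 5*114) = -8241*(-1/4589) + 8832/(-6 + 570) = 8241/4589 + 8832/564 = 8241/4589 + 8832*(1/564) = 8241/4589 + 736/47 = 3764831/215683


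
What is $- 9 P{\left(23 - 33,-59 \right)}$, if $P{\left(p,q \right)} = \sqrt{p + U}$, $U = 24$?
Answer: $- 9 \sqrt{14} \approx -33.675$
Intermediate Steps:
$P{\left(p,q \right)} = \sqrt{24 + p}$ ($P{\left(p,q \right)} = \sqrt{p + 24} = \sqrt{24 + p}$)
$- 9 P{\left(23 - 33,-59 \right)} = - 9 \sqrt{24 + \left(23 - 33\right)} = - 9 \sqrt{24 - 10} = - 9 \sqrt{14}$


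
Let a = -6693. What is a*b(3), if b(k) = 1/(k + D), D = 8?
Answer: -6693/11 ≈ -608.45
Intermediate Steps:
b(k) = 1/(8 + k) (b(k) = 1/(k + 8) = 1/(8 + k))
a*b(3) = -6693/(8 + 3) = -6693/11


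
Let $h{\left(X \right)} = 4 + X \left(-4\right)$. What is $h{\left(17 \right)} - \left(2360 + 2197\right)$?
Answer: $-4621$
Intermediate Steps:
$h{\left(X \right)} = 4 - 4 X$
$h{\left(17 \right)} - \left(2360 + 2197\right) = \left(4 - 68\right) - \left(2360 + 2197\right) = \left(4 - 68\right) - 4557 = -64 - 4557 = -4621$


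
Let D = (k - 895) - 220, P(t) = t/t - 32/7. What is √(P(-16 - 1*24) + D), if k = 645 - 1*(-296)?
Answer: I*√8701/7 ≈ 13.326*I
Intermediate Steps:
k = 941 (k = 645 + 296 = 941)
P(t) = -25/7 (P(t) = 1 - 32*⅐ = 1 - 32/7 = -25/7)
D = -174 (D = (941 - 895) - 220 = 46 - 220 = -174)
√(P(-16 - 1*24) + D) = √(-25/7 - 174) = √(-1243/7) = I*√8701/7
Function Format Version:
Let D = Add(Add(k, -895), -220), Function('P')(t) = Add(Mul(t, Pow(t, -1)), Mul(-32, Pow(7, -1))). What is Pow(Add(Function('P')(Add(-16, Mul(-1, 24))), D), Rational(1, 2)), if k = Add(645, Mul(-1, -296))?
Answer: Mul(Rational(1, 7), I, Pow(8701, Rational(1, 2))) ≈ Mul(13.326, I)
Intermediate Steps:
k = 941 (k = Add(645, 296) = 941)
Function('P')(t) = Rational(-25, 7) (Function('P')(t) = Add(1, Mul(-32, Rational(1, 7))) = Add(1, Rational(-32, 7)) = Rational(-25, 7))
D = -174 (D = Add(Add(941, -895), -220) = Add(46, -220) = -174)
Pow(Add(Function('P')(Add(-16, Mul(-1, 24))), D), Rational(1, 2)) = Pow(Add(Rational(-25, 7), -174), Rational(1, 2)) = Pow(Rational(-1243, 7), Rational(1, 2)) = Mul(Rational(1, 7), I, Pow(8701, Rational(1, 2)))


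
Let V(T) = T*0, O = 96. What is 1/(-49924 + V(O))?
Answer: -1/49924 ≈ -2.0030e-5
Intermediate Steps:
V(T) = 0
1/(-49924 + V(O)) = 1/(-49924 + 0) = 1/(-49924) = -1/49924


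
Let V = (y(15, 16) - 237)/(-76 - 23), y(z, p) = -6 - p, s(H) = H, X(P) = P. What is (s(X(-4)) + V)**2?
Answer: 18769/9801 ≈ 1.9150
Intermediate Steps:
V = 259/99 (V = ((-6 - 1*16) - 237)/(-76 - 23) = ((-6 - 16) - 237)/(-99) = (-22 - 237)*(-1/99) = -259*(-1/99) = 259/99 ≈ 2.6162)
(s(X(-4)) + V)**2 = (-4 + 259/99)**2 = (-137/99)**2 = 18769/9801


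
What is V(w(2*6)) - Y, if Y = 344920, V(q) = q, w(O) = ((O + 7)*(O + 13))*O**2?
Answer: -276520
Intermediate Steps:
w(O) = O**2*(7 + O)*(13 + O) (w(O) = ((7 + O)*(13 + O))*O**2 = O**2*(7 + O)*(13 + O))
V(w(2*6)) - Y = (2*6)**2*(91 + (2*6)**2 + 20*(2*6)) - 1*344920 = 12**2*(91 + 12**2 + 20*12) - 344920 = 144*(91 + 144 + 240) - 344920 = 144*475 - 344920 = 68400 - 344920 = -276520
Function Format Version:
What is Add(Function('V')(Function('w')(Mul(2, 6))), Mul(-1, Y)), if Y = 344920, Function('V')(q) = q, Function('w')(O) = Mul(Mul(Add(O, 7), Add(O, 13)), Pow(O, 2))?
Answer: -276520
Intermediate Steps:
Function('w')(O) = Mul(Pow(O, 2), Add(7, O), Add(13, O)) (Function('w')(O) = Mul(Mul(Add(7, O), Add(13, O)), Pow(O, 2)) = Mul(Pow(O, 2), Add(7, O), Add(13, O)))
Add(Function('V')(Function('w')(Mul(2, 6))), Mul(-1, Y)) = Add(Mul(Pow(Mul(2, 6), 2), Add(91, Pow(Mul(2, 6), 2), Mul(20, Mul(2, 6)))), Mul(-1, 344920)) = Add(Mul(Pow(12, 2), Add(91, Pow(12, 2), Mul(20, 12))), -344920) = Add(Mul(144, Add(91, 144, 240)), -344920) = Add(Mul(144, 475), -344920) = Add(68400, -344920) = -276520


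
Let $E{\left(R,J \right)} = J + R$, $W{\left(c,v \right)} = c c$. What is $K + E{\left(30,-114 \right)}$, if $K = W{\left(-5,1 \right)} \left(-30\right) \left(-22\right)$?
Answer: $16416$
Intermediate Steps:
$W{\left(c,v \right)} = c^{2}$
$K = 16500$ ($K = \left(-5\right)^{2} \left(-30\right) \left(-22\right) = 25 \left(-30\right) \left(-22\right) = \left(-750\right) \left(-22\right) = 16500$)
$K + E{\left(30,-114 \right)} = 16500 + \left(-114 + 30\right) = 16500 - 84 = 16416$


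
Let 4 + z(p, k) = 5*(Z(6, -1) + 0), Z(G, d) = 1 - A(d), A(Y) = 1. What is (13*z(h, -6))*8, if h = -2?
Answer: -416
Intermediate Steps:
Z(G, d) = 0 (Z(G, d) = 1 - 1*1 = 1 - 1 = 0)
z(p, k) = -4 (z(p, k) = -4 + 5*(0 + 0) = -4 + 5*0 = -4 + 0 = -4)
(13*z(h, -6))*8 = (13*(-4))*8 = -52*8 = -416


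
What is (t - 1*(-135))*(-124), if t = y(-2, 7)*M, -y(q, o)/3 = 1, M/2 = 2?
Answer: -15252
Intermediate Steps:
M = 4 (M = 2*2 = 4)
y(q, o) = -3 (y(q, o) = -3*1 = -3)
t = -12 (t = -3*4 = -12)
(t - 1*(-135))*(-124) = (-12 - 1*(-135))*(-124) = (-12 + 135)*(-124) = 123*(-124) = -15252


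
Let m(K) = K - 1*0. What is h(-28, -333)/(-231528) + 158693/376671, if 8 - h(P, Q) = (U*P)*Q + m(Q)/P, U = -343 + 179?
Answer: -1677628857413/271319636896 ≈ -6.1832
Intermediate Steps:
U = -164
m(K) = K (m(K) = K + 0 = K)
h(P, Q) = 8 - Q/P + 164*P*Q (h(P, Q) = 8 - ((-164*P)*Q + Q/P) = 8 - (-164*P*Q + Q/P) = 8 - (Q/P - 164*P*Q) = 8 + (-Q/P + 164*P*Q) = 8 - Q/P + 164*P*Q)
h(-28, -333)/(-231528) + 158693/376671 = (8 - 1*(-333)/(-28) + 164*(-28)*(-333))/(-231528) + 158693/376671 = (8 - 1*(-333)*(-1/28) + 1529136)*(-1/231528) + 158693*(1/376671) = (8 - 333/28 + 1529136)*(-1/231528) + 158693/376671 = (42815699/28)*(-1/231528) + 158693/376671 = -42815699/6482784 + 158693/376671 = -1677628857413/271319636896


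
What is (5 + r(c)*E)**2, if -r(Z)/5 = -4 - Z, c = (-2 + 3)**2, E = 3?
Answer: 6400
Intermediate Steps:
c = 1 (c = 1**2 = 1)
r(Z) = 20 + 5*Z (r(Z) = -5*(-4 - Z) = 20 + 5*Z)
(5 + r(c)*E)**2 = (5 + (20 + 5*1)*3)**2 = (5 + (20 + 5)*3)**2 = (5 + 25*3)**2 = (5 + 75)**2 = 80**2 = 6400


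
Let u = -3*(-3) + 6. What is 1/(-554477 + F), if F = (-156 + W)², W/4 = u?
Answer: -1/545261 ≈ -1.8340e-6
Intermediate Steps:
u = 15 (u = 9 + 6 = 15)
W = 60 (W = 4*15 = 60)
F = 9216 (F = (-156 + 60)² = (-96)² = 9216)
1/(-554477 + F) = 1/(-554477 + 9216) = 1/(-545261) = -1/545261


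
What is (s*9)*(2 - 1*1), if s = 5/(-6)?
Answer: -15/2 ≈ -7.5000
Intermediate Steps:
s = -⅚ (s = 5*(-⅙) = -⅚ ≈ -0.83333)
(s*9)*(2 - 1*1) = (-⅚*9)*(2 - 1*1) = -15*(2 - 1)/2 = -15/2*1 = -15/2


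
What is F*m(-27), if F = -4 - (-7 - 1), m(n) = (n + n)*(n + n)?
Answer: 11664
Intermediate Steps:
m(n) = 4*n² (m(n) = (2*n)*(2*n) = 4*n²)
F = 4 (F = -4 - 1*(-8) = -4 + 8 = 4)
F*m(-27) = 4*(4*(-27)²) = 4*(4*729) = 4*2916 = 11664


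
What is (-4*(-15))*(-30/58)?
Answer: -900/29 ≈ -31.034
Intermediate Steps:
(-4*(-15))*(-30/58) = 60*(-30*1/58) = 60*(-15/29) = -900/29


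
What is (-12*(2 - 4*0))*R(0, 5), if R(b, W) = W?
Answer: -120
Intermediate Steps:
(-12*(2 - 4*0))*R(0, 5) = -12*(2 - 4*0)*5 = -12*(2 + 0)*5 = -12*2*5 = -24*5 = -120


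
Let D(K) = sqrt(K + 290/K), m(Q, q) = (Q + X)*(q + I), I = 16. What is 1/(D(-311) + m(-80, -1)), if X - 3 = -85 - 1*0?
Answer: -27990/68019293 - I*sqrt(3352269)/612173637 ≈ -0.0004115 - 2.9909e-6*I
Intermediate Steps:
X = -82 (X = 3 + (-85 - 1*0) = 3 + (-85 + 0) = 3 - 85 = -82)
m(Q, q) = (-82 + Q)*(16 + q) (m(Q, q) = (Q - 82)*(q + 16) = (-82 + Q)*(16 + q))
1/(D(-311) + m(-80, -1)) = 1/(sqrt(-311 + 290/(-311)) + (-1312 - 82*(-1) + 16*(-80) - 80*(-1))) = 1/(sqrt(-311 + 290*(-1/311)) + (-1312 + 82 - 1280 + 80)) = 1/(sqrt(-311 - 290/311) - 2430) = 1/(sqrt(-97011/311) - 2430) = 1/(3*I*sqrt(3352269)/311 - 2430) = 1/(-2430 + 3*I*sqrt(3352269)/311)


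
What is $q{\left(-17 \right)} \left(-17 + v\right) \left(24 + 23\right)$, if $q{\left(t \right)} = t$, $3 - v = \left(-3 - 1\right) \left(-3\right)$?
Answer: $20774$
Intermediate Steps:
$v = -9$ ($v = 3 - \left(-3 - 1\right) \left(-3\right) = 3 - \left(-4\right) \left(-3\right) = 3 - 12 = -9$)
$q{\left(-17 \right)} \left(-17 + v\right) \left(24 + 23\right) = - 17 \left(-17 - 9\right) \left(24 + 23\right) = - 17 \left(\left(-26\right) 47\right) = \left(-17\right) \left(-1222\right) = 20774$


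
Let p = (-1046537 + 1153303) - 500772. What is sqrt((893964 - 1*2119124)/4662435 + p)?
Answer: I*sqrt(342601055717771598)/932487 ≈ 627.7*I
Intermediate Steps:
p = -394006 (p = 106766 - 500772 = -394006)
sqrt((893964 - 1*2119124)/4662435 + p) = sqrt((893964 - 1*2119124)/4662435 - 394006) = sqrt((893964 - 2119124)*(1/4662435) - 394006) = sqrt(-1225160*1/4662435 - 394006) = sqrt(-245032/932487 - 394006) = sqrt(-367405717954/932487) = I*sqrt(342601055717771598)/932487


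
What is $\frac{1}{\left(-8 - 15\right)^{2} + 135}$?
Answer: $\frac{1}{664} \approx 0.001506$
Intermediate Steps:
$\frac{1}{\left(-8 - 15\right)^{2} + 135} = \frac{1}{\left(-23\right)^{2} + 135} = \frac{1}{529 + 135} = \frac{1}{664}$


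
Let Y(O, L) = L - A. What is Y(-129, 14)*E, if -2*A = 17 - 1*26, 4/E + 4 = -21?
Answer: -38/25 ≈ -1.5200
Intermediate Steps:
E = -4/25 (E = 4/(-4 - 21) = 4/(-25) = 4*(-1/25) = -4/25 ≈ -0.16000)
A = 9/2 (A = -(17 - 1*26)/2 = -(17 - 26)/2 = -½*(-9) = 9/2 ≈ 4.5000)
Y(O, L) = -9/2 + L (Y(O, L) = L - 1*9/2 = L - 9/2 = -9/2 + L)
Y(-129, 14)*E = (-9/2 + 14)*(-4/25) = (19/2)*(-4/25) = -38/25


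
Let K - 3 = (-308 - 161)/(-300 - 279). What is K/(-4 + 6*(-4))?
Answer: -1103/8106 ≈ -0.13607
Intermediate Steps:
K = 2206/579 (K = 3 + (-308 - 161)/(-300 - 279) = 3 - 469/(-579) = 3 - 469*(-1/579) = 3 + 469/579 = 2206/579 ≈ 3.8100)
K/(-4 + 6*(-4)) = 2206/(579*(-4 + 6*(-4))) = 2206/(579*(-4 - 24)) = (2206/579)/(-28) = (2206/579)*(-1/28) = -1103/8106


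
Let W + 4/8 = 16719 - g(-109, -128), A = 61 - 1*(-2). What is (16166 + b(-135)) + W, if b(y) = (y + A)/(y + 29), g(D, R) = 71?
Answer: 3478303/106 ≈ 32814.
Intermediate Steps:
A = 63 (A = 61 + 2 = 63)
W = 33295/2 (W = -½ + (16719 - 1*71) = -½ + (16719 - 71) = -½ + 16648 = 33295/2 ≈ 16648.)
b(y) = (63 + y)/(29 + y) (b(y) = (y + 63)/(y + 29) = (63 + y)/(29 + y))
(16166 + b(-135)) + W = (16166 + (63 - 135)/(29 - 135)) + 33295/2 = (16166 - 72/(-106)) + 33295/2 = (16166 - 1/106*(-72)) + 33295/2 = (16166 + 36/53) + 33295/2 = 856834/53 + 33295/2 = 3478303/106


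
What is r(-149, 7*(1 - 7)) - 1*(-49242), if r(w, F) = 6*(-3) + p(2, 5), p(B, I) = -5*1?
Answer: 49219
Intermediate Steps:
p(B, I) = -5
r(w, F) = -23 (r(w, F) = 6*(-3) - 5 = -18 - 5 = -23)
r(-149, 7*(1 - 7)) - 1*(-49242) = -23 - 1*(-49242) = -23 + 49242 = 49219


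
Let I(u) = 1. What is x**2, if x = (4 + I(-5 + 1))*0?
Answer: 0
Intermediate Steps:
x = 0 (x = (4 + 1)*0 = 5*0 = 0)
x**2 = 0**2 = 0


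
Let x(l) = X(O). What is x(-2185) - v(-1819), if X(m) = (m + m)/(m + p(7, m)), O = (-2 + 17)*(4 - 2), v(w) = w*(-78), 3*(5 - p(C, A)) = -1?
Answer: -7519656/53 ≈ -1.4188e+5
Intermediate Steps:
p(C, A) = 16/3 (p(C, A) = 5 - ⅓*(-1) = 5 + ⅓ = 16/3)
v(w) = -78*w
O = 30 (O = 15*2 = 30)
X(m) = 2*m/(16/3 + m) (X(m) = (m + m)/(m + 16/3) = (2*m)/(16/3 + m) = 2*m/(16/3 + m))
x(l) = 90/53 (x(l) = 6*30/(16 + 3*30) = 6*30/(16 + 90) = 6*30/106 = 6*30*(1/106) = 90/53)
x(-2185) - v(-1819) = 90/53 - (-78)*(-1819) = 90/53 - 1*141882 = 90/53 - 141882 = -7519656/53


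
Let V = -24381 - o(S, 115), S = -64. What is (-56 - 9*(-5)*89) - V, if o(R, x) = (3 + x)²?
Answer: 42254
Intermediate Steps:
V = -38305 (V = -24381 - (3 + 115)² = -24381 - 1*118² = -24381 - 1*13924 = -24381 - 13924 = -38305)
(-56 - 9*(-5)*89) - V = (-56 - 9*(-5)*89) - 1*(-38305) = (-56 + 45*89) + 38305 = (-56 + 4005) + 38305 = 3949 + 38305 = 42254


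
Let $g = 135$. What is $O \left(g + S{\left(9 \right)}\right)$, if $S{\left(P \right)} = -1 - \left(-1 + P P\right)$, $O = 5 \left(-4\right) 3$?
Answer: $-3240$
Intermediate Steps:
$O = -60$ ($O = \left(-20\right) 3 = -60$)
$S{\left(P \right)} = - P^{2}$ ($S{\left(P \right)} = -1 - \left(-1 + P^{2}\right) = - P^{2}$)
$O \left(g + S{\left(9 \right)}\right) = - 60 \left(135 - 9^{2}\right) = - 60 \left(135 - 81\right) = \left(-60\right) 54 = -3240$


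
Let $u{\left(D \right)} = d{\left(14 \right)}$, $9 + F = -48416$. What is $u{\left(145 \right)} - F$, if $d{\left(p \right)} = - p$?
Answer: $48411$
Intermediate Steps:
$F = -48425$ ($F = -9 - 48416 = -48425$)
$u{\left(D \right)} = -14$ ($u{\left(D \right)} = \left(-1\right) 14 = -14$)
$u{\left(145 \right)} - F = -14 - -48425 = -14 + 48425 = 48411$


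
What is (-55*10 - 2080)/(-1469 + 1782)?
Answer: -2630/313 ≈ -8.4026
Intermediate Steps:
(-55*10 - 2080)/(-1469 + 1782) = (-550 - 2080)/313 = -2630*1/313 = -2630/313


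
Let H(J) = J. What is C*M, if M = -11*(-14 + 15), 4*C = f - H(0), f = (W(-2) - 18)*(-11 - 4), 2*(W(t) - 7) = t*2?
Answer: -2145/4 ≈ -536.25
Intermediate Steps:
W(t) = 7 + t (W(t) = 7 + (t*2)/2 = 7 + (2*t)/2 = 7 + t)
f = 195 (f = ((7 - 2) - 18)*(-11 - 4) = (5 - 18)*(-15) = -13*(-15) = 195)
C = 195/4 (C = (195 - 1*0)/4 = (195 + 0)/4 = (1/4)*195 = 195/4 ≈ 48.750)
M = -11 (M = -11*1 = -11)
C*M = (195/4)*(-11) = -2145/4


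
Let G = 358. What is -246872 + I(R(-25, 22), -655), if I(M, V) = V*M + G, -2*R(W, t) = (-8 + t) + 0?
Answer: -241929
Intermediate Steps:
R(W, t) = 4 - t/2 (R(W, t) = -((-8 + t) + 0)/2 = -(-8 + t)/2 = 4 - t/2)
I(M, V) = 358 + M*V (I(M, V) = V*M + 358 = M*V + 358 = 358 + M*V)
-246872 + I(R(-25, 22), -655) = -246872 + (358 + (4 - ½*22)*(-655)) = -246872 + (358 + (4 - 11)*(-655)) = -246872 + (358 - 7*(-655)) = -246872 + (358 + 4585) = -246872 + 4943 = -241929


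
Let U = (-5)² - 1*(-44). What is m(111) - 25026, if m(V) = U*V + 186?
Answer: -17181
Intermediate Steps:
U = 69 (U = 25 + 44 = 69)
m(V) = 186 + 69*V (m(V) = 69*V + 186 = 186 + 69*V)
m(111) - 25026 = (186 + 69*111) - 25026 = (186 + 7659) - 25026 = 7845 - 25026 = -17181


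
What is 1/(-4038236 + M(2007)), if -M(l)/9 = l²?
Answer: -1/40290677 ≈ -2.4820e-8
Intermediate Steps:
M(l) = -9*l²
1/(-4038236 + M(2007)) = 1/(-4038236 - 9*2007²) = 1/(-4038236 - 9*4028049) = 1/(-4038236 - 36252441) = 1/(-40290677) = -1/40290677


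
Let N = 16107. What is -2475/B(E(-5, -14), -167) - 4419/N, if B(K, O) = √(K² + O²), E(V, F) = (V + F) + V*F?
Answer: -1473/5369 - 495*√30490/6098 ≈ -14.448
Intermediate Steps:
E(V, F) = F + V + F*V (E(V, F) = (F + V) + F*V = F + V + F*V)
-2475/B(E(-5, -14), -167) - 4419/N = -2475/√((-14 - 5 - 14*(-5))² + (-167)²) - 4419/16107 = -2475/√((-14 - 5 + 70)² + 27889) - 4419*1/16107 = -2475/√(51² + 27889) - 1473/5369 = -2475/√(2601 + 27889) - 1473/5369 = -2475*√30490/30490 - 1473/5369 = -495*√30490/6098 - 1473/5369 = -1473/5369 - 495*√30490/6098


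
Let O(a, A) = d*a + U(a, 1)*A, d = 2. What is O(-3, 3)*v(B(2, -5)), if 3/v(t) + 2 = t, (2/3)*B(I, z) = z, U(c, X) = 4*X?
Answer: -36/19 ≈ -1.8947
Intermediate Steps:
B(I, z) = 3*z/2
O(a, A) = 2*a + 4*A (O(a, A) = 2*a + (4*1)*A = 2*a + 4*A)
v(t) = 3/(-2 + t)
O(-3, 3)*v(B(2, -5)) = (2*(-3) + 4*3)*(3/(-2 + (3/2)*(-5))) = (-6 + 12)*(3/(-2 - 15/2)) = 6*(3/(-19/2)) = 6*(3*(-2/19)) = 6*(-6/19) = -36/19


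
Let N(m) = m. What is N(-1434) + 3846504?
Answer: 3845070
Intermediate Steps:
N(-1434) + 3846504 = -1434 + 3846504 = 3845070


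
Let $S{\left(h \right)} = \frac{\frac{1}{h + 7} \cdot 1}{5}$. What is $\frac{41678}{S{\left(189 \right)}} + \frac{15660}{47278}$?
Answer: $\frac{965521724990}{23639} \approx 4.0844 \cdot 10^{7}$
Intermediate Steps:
$S{\left(h \right)} = \frac{1}{5 \left(7 + h\right)}$ ($S{\left(h \right)} = \frac{1}{7 + h} 1 \cdot \frac{1}{5} = \frac{1}{7 + h} \frac{1}{5} = \frac{1}{5 \left(7 + h\right)}$)
$\frac{41678}{S{\left(189 \right)}} + \frac{15660}{47278} = \frac{41678}{\frac{1}{5} \frac{1}{7 + 189}} + \frac{15660}{47278} = \frac{41678}{\frac{1}{5} \cdot \frac{1}{196}} + 15660 \cdot \frac{1}{47278} = \frac{41678}{\frac{1}{5} \cdot \frac{1}{196}} + \frac{7830}{23639} = 41678 \frac{1}{\frac{1}{980}} + \frac{7830}{23639} = 41678 \cdot 980 + \frac{7830}{23639} = 40844440 + \frac{7830}{23639} = \frac{965521724990}{23639}$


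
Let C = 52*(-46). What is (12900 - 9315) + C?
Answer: 1193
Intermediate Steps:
C = -2392
(12900 - 9315) + C = (12900 - 9315) - 2392 = 3585 - 2392 = 1193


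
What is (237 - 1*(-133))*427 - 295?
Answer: 157695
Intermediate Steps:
(237 - 1*(-133))*427 - 295 = (237 + 133)*427 - 295 = 370*427 - 295 = 157990 - 295 = 157695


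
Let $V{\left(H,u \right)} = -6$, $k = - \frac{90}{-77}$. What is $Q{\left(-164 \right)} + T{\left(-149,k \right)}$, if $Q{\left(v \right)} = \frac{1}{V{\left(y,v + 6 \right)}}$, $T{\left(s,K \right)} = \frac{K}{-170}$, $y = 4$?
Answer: $- \frac{1363}{7854} \approx -0.17354$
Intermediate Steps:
$k = \frac{90}{77}$ ($k = \left(-90\right) \left(- \frac{1}{77}\right) = \frac{90}{77} \approx 1.1688$)
$T{\left(s,K \right)} = - \frac{K}{170}$ ($T{\left(s,K \right)} = K \left(- \frac{1}{170}\right) = - \frac{K}{170}$)
$Q{\left(v \right)} = - \frac{1}{6}$ ($Q{\left(v \right)} = \frac{1}{-6} = - \frac{1}{6}$)
$Q{\left(-164 \right)} + T{\left(-149,k \right)} = - \frac{1}{6} - \frac{9}{1309} = - \frac{1363}{7854}$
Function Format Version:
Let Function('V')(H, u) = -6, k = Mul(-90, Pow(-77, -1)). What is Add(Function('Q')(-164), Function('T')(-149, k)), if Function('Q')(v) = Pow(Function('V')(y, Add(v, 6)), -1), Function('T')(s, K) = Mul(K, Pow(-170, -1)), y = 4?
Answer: Rational(-1363, 7854) ≈ -0.17354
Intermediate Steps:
k = Rational(90, 77) (k = Mul(-90, Rational(-1, 77)) = Rational(90, 77) ≈ 1.1688)
Function('T')(s, K) = Mul(Rational(-1, 170), K) (Function('T')(s, K) = Mul(K, Rational(-1, 170)) = Mul(Rational(-1, 170), K))
Function('Q')(v) = Rational(-1, 6) (Function('Q')(v) = Pow(-6, -1) = Rational(-1, 6))
Add(Function('Q')(-164), Function('T')(-149, k)) = Add(Rational(-1, 6), Mul(Rational(-1, 170), Rational(90, 77))) = Add(Rational(-1, 6), Rational(-9, 1309)) = Rational(-1363, 7854)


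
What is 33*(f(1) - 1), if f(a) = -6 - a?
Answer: -264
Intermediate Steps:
33*(f(1) - 1) = 33*((-6 - 1*1) - 1) = 33*((-6 - 1) - 1) = 33*(-7 - 1) = 33*(-8) = -264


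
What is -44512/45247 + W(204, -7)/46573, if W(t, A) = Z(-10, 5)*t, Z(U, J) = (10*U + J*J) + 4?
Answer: -2728414924/2107288531 ≈ -1.2948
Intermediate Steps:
Z(U, J) = 4 + J² + 10*U (Z(U, J) = (10*U + J²) + 4 = (J² + 10*U) + 4 = 4 + J² + 10*U)
W(t, A) = -71*t (W(t, A) = (4 + 5² + 10*(-10))*t = (4 + 25 - 100)*t = -71*t)
-44512/45247 + W(204, -7)/46573 = -44512/45247 - 71*204/46573 = -44512*1/45247 - 14484*1/46573 = -44512/45247 - 14484/46573 = -2728414924/2107288531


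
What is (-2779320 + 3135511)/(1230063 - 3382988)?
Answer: -356191/2152925 ≈ -0.16545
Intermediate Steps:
(-2779320 + 3135511)/(1230063 - 3382988) = 356191/(-2152925) = 356191*(-1/2152925) = -356191/2152925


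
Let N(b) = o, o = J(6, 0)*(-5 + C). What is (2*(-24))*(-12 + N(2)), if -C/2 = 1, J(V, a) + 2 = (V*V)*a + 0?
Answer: -96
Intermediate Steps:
J(V, a) = -2 + a*V² (J(V, a) = -2 + ((V*V)*a + 0) = -2 + (V²*a + 0) = -2 + (a*V² + 0) = -2 + a*V²)
C = -2 (C = -2*1 = -2)
o = 14 (o = (-2 + 0*6²)*(-5 - 2) = (-2 + 0*36)*(-7) = (-2 + 0)*(-7) = -2*(-7) = 14)
N(b) = 14
(2*(-24))*(-12 + N(2)) = (2*(-24))*(-12 + 14) = -48*2 = -96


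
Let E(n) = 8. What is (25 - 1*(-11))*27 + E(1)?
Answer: 980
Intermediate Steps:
(25 - 1*(-11))*27 + E(1) = (25 - 1*(-11))*27 + 8 = (25 + 11)*27 + 8 = 36*27 + 8 = 972 + 8 = 980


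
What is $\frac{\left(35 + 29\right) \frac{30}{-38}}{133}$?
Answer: $- \frac{960}{2527} \approx -0.3799$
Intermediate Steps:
$\frac{\left(35 + 29\right) \frac{30}{-38}}{133} = 64 \cdot 30 \left(- \frac{1}{38}\right) \frac{1}{133} = 64 \left(- \frac{15}{19}\right) \frac{1}{133} = \left(- \frac{960}{19}\right) \frac{1}{133} = - \frac{960}{2527}$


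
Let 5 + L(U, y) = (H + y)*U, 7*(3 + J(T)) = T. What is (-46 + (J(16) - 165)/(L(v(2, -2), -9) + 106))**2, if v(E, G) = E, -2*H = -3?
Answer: 208109476/90601 ≈ 2297.0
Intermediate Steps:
H = 3/2 (H = -1/2*(-3) = 3/2 ≈ 1.5000)
J(T) = -3 + T/7
L(U, y) = -5 + U*(3/2 + y) (L(U, y) = -5 + (3/2 + y)*U = -5 + U*(3/2 + y))
(-46 + (J(16) - 165)/(L(v(2, -2), -9) + 106))**2 = (-46 + ((-3 + (1/7)*16) - 165)/((-5 + (3/2)*2 + 2*(-9)) + 106))**2 = (-46 + ((-3 + 16/7) - 165)/((-5 + 3 - 18) + 106))**2 = (-46 + (-5/7 - 165)/(-20 + 106))**2 = (-46 - 1160/7/86)**2 = (-46 - 1160/7*1/86)**2 = (-46 - 580/301)**2 = (-14426/301)**2 = 208109476/90601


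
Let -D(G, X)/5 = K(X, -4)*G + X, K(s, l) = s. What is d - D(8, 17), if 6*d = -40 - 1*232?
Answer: 2159/3 ≈ 719.67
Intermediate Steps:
d = -136/3 (d = (-40 - 1*232)/6 = (-40 - 232)/6 = (⅙)*(-272) = -136/3 ≈ -45.333)
D(G, X) = -5*X - 5*G*X (D(G, X) = -5*(X*G + X) = -5*(G*X + X) = -5*(X + G*X) = -5*X - 5*G*X)
d - D(8, 17) = -136/3 - 5*17*(-1 - 1*8) = -136/3 - 5*17*(-1 - 8) = -136/3 - 5*17*(-9) = -136/3 - 1*(-765) = -136/3 + 765 = 2159/3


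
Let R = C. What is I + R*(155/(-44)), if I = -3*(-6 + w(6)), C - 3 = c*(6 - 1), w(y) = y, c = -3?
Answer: 465/11 ≈ 42.273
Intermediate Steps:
C = -12 (C = 3 - 3*(6 - 1) = 3 - 3*5 = 3 - 15 = -12)
I = 0 (I = -3*(-6 + 6) = -3*0 = 0)
R = -12
I + R*(155/(-44)) = 0 - 1860/(-44) = 0 - 1860*(-1)/44 = 0 - 12*(-155/44) = 0 + 465/11 = 465/11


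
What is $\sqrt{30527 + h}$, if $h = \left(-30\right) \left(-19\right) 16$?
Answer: $\sqrt{39647} \approx 199.12$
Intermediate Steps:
$h = 9120$ ($h = 570 \cdot 16 = 9120$)
$\sqrt{30527 + h} = \sqrt{30527 + 9120} = \sqrt{39647}$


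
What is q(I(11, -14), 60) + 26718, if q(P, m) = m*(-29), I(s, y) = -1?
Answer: 24978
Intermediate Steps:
q(P, m) = -29*m
q(I(11, -14), 60) + 26718 = -29*60 + 26718 = -1740 + 26718 = 24978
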